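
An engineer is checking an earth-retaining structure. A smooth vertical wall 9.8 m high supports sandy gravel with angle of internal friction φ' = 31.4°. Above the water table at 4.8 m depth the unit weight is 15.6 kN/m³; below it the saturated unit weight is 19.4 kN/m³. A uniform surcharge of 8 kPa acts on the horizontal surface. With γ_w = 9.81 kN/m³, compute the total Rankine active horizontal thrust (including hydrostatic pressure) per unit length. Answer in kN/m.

360 kN/m

K_a = tan²(45° − φ/2) = 0.3149.
γ' = 19.4 − 9.81 = 9.590 kN/m³. h₂ = H − d_w = 5.0 m.
σ'_h: at surface K_a·q = 2.519; at WT K_a(q+γd_w) = 26.10; at base K_a(q+γd_w+γ'h₂) = 41.20 kPa.
P₁ = ½(2.519+26.10)×4.8 = 68.69; P₂ = ½(26.10+41.20)×5.0 = 168.3; P_w = ½γ_w h₂² = 122.6.
Total = 68.69+168.3+122.6 = 359.6 kN/m.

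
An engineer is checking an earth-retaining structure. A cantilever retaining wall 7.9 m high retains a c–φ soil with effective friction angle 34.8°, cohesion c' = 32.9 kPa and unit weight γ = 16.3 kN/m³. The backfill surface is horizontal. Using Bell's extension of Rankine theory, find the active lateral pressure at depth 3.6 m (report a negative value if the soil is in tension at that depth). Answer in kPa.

-18.4 kPa

K_a = (1 − sin φ)/(1 + sin φ) = 0.2733.
σ_a = K_a γ z − 2c√K_a = 0.2733×16.3×3.6 − 2×32.9×0.5228 = -18.36 kPa.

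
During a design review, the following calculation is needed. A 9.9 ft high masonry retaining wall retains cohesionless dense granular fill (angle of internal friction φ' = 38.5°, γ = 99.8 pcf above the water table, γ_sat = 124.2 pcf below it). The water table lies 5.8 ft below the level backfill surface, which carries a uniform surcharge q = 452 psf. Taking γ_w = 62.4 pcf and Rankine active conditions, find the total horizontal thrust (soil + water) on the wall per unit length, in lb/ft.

2630 lb/ft

K_a = tan²(45° − φ/2) = 0.2327.
γ' = 124.2 − 62.4 = 61.80 pcf. h₂ = H − d_w = 4.1 ft.
σ'_h: at surface K_a·q = 105.2; at WT K_a(q+γd_w) = 239.8; at base K_a(q+γd_w+γ'h₂) = 298.8 psf.
P₁ = ½(105.2+239.8)×5.8 = 1000; P₂ = ½(239.8+298.8)×4.1 = 1104; P_w = ½γ_w h₂² = 524.5.
Total = 1000+1104+524.5 = 2629 lb/ft.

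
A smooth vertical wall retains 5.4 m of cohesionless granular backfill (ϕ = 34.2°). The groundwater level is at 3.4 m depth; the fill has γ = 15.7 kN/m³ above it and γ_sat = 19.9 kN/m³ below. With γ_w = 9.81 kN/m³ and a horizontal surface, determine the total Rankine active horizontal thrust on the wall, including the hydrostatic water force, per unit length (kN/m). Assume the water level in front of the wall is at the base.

K_a = tan²(45° − φ/2) = 0.2803.
γ' = 19.9 − 9.81 = 10.09 kN/m³. Depth below WT = 2.0 m.
σ'_h at WT = K_a γ d_w = 14.96 kPa; at base = 14.96 + K_a γ' × 2.0 = 20.62 kPa.
P₁ (0–3.4 m) = ½×14.96×3.4 = 25.44. P₂ (3.4–5.4 m) = ½(14.96+20.62)×2.0 = 35.59.
P_w = ½ γ_w h₂² = 0.5×9.81×2.0² = 19.62. Total = 25.44+35.59+19.62 = 80.65 kN/m.

80.6 kN/m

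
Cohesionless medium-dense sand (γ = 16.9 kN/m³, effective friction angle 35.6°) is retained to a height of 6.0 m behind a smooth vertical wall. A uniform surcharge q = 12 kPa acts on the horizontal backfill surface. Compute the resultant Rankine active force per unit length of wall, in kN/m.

99.4 kN/m

K_a = tan²(45° − φ/2) = 0.2641.
Soil triangle: ½ K_a γ H² = 0.5×0.2641×16.9×6.0² = 80.35 kN/m.
Surcharge rectangle: K_a q H = 0.2641×12×6.0 = 19.02 kN/m.
Total = 80.35 + 19.02 = 99.36 kN/m.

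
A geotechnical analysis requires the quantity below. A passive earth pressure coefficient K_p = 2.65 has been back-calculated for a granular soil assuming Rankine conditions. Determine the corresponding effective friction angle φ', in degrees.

K_p = (1+sin φ)/(1−sin φ) ⇒ sin φ = (K_p − 1)/(K_p + 1) = 0.4521.
φ = arcsin(0.4521) = 26.88°.

26.9°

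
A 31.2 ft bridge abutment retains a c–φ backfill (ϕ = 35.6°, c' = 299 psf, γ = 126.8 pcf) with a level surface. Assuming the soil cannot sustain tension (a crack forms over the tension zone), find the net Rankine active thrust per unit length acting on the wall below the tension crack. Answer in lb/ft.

8120 lb/ft

K_a = 0.2641; √K_a = 0.5139.
Tension-crack depth z_c = 2c/(γ√K_a) = 2×299/(126.8×0.5139) = 9.177 ft.
σ_a at base = K_a γ H − 2c√K_a = 0.2641×126.8×31.2 − 2×299×0.5139 = 737.6 psf.
P_a = ½ × 737.6 × (H − z_c) = 0.5×737.6×22.02 = 8122 lb/ft.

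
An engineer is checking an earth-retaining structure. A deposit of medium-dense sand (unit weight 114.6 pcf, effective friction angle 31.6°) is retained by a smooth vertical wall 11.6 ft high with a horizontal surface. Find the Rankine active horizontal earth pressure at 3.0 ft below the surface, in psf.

107 psf

K_a = (1 − sin φ)/(1 + sin φ) = 0.3123.
σ_h = K_a γ z = 0.3123 × 114.6 × 3.0 = 107.4 psf.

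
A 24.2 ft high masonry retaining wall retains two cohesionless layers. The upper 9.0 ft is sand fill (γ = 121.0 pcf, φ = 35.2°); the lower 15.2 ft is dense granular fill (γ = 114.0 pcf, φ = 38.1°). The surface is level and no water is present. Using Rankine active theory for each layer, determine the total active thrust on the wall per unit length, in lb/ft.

8360 lb/ft

K_a1 = tan²(45°−35.2°/2) = 0.2687; K_a2 = tan²(45°−38.1°/2) = 0.2368.
Layer 1: σ at base = K_a1 γ₁ h₁ = 292.6 psf; P₁ = ½×292.6×9.0 = 1317.
Layer 2: σ_v at top = γ₁h₁ = 1089; σ_h top = K_a2×1089 = 257.9; σ_h base = K_a2×(1089+114.0×15.2) = 668.3.
P₂ = ½(257.9+668.3)×15.2 = 7039. Total P_a = 1317+7039 = 8356 lb/ft.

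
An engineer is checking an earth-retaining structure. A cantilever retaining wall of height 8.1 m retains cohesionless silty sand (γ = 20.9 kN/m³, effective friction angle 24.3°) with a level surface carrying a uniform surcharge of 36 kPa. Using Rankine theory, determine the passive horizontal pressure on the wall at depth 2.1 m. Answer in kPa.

192 kPa

K_p = (1 + sin φ)/(1 − sin φ) = 2.399.
σ_v = γz + q = 20.9 × 2.1 + 36 = 79.89 kPa.
σ_h = K_p σ_v = 2.399 × 79.89 = 191.6 kPa.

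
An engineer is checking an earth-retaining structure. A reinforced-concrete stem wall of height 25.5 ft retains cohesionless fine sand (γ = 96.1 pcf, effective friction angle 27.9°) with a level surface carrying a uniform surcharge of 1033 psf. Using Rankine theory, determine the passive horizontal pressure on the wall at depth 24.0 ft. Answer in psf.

9210 psf

K_p = (1 + sin φ)/(1 − sin φ) = 2.759.
σ_v = γz + q = 96.1 × 24.0 + 1033 = 3339 psf.
σ_h = K_p σ_v = 2.759 × 3339 = 9213 psf.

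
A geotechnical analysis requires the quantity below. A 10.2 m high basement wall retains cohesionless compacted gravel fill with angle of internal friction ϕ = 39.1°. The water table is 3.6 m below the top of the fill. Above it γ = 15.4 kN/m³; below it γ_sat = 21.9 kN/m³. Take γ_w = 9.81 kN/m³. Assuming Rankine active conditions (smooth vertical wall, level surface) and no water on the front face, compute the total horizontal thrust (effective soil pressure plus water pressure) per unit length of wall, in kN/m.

379 kN/m

K_a = tan²(45° − φ/2) = 0.2265.
γ' = 21.9 − 9.81 = 12.09 kN/m³. Depth below WT = 6.6 m.
σ'_h at WT = K_a γ d_w = 12.56 kPa; at base = 12.56 + K_a γ' × 6.6 = 30.63 kPa.
P₁ (0–3.6 m) = ½×12.56×3.6 = 22.60. P₂ (3.6–10.2 m) = ½(12.56+30.63)×6.6 = 142.5.
P_w = ½ γ_w h₂² = 0.5×9.81×6.6² = 213.7. Total = 22.60+142.5+213.7 = 378.8 kN/m.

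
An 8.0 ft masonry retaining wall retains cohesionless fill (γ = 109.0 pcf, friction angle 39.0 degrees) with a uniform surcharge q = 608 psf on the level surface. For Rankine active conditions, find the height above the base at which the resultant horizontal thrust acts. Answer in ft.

K_a = 0.2275.
Triangular part P₁ = ½K_aγH² = 793.5 at H/3 = 2.667 ft; rectangular part P₂ = K_a q H = 1107 at H/2 = 4.000 ft.
ȳ = (P₁·2.667 + P₂·4.000)/(P₁+P₂) = 3.443 ft.

3.44 ft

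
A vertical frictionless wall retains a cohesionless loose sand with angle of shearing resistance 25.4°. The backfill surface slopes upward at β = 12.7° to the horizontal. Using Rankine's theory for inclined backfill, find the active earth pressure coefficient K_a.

K_a = cos β · (cos β − √(cos²β − cos²φ)) / (cos β + √(cos²β − cos²φ)).
cos β = 0.9755, cos φ = 0.9033, √(cos²β − cos²φ) = 0.3683.
K_a = 0.9755 × (0.9755 − 0.3683)/(0.9755 + 0.3683) = 0.4408.

0.441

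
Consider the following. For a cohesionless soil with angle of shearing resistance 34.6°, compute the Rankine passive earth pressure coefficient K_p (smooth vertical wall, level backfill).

3.63

K_p = (1 + sin φ)/(1 − sin φ) = tan²(45° + 34.6°/2) = 3.628.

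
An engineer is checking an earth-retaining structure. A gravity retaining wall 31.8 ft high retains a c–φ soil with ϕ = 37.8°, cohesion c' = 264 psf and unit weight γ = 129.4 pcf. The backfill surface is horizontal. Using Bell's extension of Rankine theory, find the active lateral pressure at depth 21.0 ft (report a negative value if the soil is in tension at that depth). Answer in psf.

394 psf

K_a = (1 − sin φ)/(1 + sin φ) = 0.2400.
σ_a = K_a γ z − 2c√K_a = 0.2400×129.4×21.0 − 2×264×0.4899 = 393.5 psf.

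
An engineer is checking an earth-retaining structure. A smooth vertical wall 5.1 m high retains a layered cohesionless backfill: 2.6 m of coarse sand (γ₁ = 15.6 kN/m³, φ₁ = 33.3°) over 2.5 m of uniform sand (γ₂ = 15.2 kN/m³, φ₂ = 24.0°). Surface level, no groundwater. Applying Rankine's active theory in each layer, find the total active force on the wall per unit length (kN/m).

78.1 kN/m

K_a1 = tan²(45°−33.3°/2) = 0.2911; K_a2 = tan²(45°−24.0°/2) = 0.4217.
Layer 1: σ at base = K_a1 γ₁ h₁ = 11.81 kPa; P₁ = ½×11.81×2.6 = 15.35.
Layer 2: σ_v at top = γ₁h₁ = 40.56; σ_h top = K_a2×40.56 = 17.11; σ_h base = K_a2×(40.56+15.2×2.5) = 33.13.
P₂ = ½(17.11+33.13)×2.5 = 62.80. Total P_a = 15.35+62.80 = 78.15 kN/m.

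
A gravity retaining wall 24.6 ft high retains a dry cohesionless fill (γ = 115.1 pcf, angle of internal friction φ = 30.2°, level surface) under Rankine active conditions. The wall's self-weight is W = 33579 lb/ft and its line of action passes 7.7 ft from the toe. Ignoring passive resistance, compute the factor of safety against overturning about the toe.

K_a = tan²(45° − 30.2°/2) = 0.3307.
P_a = ½K_aγH² = 0.5×0.3307×115.1×24.6² = 11520 lb/ft, acting at H/3 = 8.200 ft above the base.
Overturning moment M_o = P_a × H/3 = 11520 × 8.200 = 94430.
Resisting moment M_r = W × 7.7 = 33579 × 7.7 = 258600.
FS_overturning = M_r/M_o = 258600/94430 = 2.738.

2.74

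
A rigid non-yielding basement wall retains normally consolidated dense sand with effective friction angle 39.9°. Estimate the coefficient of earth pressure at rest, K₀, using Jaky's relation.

K₀ = 1 − sin φ' = 1 − sin 39.9° = 0.3586.

0.359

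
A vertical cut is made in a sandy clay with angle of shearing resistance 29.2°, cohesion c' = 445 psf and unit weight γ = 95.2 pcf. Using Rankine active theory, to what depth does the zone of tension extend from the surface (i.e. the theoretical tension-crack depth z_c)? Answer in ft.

15.9 ft

K_a = tan²(45° − 29.2°/2) = 0.3442; √K_a = 0.5867.
The active pressure is zero where K_a γ z = 2c√K_a, so z_c = 2c/(γ√K_a) = 2×445/(95.2×0.5867) = 15.93 ft.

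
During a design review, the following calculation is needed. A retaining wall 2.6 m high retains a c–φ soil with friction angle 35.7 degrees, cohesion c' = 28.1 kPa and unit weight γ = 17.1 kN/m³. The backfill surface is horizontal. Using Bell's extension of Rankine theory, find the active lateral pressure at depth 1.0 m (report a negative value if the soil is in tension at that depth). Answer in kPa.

K_a = (1 − sin φ)/(1 + sin φ) = 0.2630.
σ_a = K_a γ z − 2c√K_a = 0.2630×17.1×1.0 − 2×28.1×0.5128 = -24.32 kPa.

-24.3 kPa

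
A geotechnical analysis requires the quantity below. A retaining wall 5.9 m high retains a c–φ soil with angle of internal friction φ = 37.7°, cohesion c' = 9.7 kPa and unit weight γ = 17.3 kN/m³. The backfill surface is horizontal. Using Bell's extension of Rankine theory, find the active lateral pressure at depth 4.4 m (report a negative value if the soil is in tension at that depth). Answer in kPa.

K_a = (1 − sin φ)/(1 + sin φ) = 0.2411.
σ_a = K_a γ z − 2c√K_a = 0.2411×17.3×4.4 − 2×9.7×0.4910 = 8.824 kPa.

8.82 kPa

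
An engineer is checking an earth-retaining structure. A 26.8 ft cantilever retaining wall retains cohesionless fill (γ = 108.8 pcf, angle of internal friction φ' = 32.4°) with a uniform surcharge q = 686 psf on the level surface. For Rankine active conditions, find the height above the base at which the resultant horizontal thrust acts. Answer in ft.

10.4 ft

K_a = 0.3022.
Triangular part P₁ = ½K_aγH² = 11810 at H/3 = 8.933 ft; rectangular part P₂ = K_a q H = 5556 at H/2 = 13.40 ft.
ȳ = (P₁·8.933 + P₂·13.40)/(P₁+P₂) = 10.36 ft.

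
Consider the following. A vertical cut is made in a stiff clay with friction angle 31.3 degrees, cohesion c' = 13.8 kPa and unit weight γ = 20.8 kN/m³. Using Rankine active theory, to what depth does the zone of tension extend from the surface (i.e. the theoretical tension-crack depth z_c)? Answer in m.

2.36 m

K_a = tan²(45° − 31.3°/2) = 0.3162; √K_a = 0.5623.
The active pressure is zero where K_a γ z = 2c√K_a, so z_c = 2c/(γ√K_a) = 2×13.8/(20.8×0.5623) = 2.360 m.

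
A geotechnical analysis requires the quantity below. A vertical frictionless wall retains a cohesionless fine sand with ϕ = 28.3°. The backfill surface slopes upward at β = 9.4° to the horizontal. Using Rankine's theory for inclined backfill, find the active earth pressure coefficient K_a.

K_a = cos β · (cos β − √(cos²β − cos²φ)) / (cos β + √(cos²β − cos²φ)).
cos β = 0.9866, cos φ = 0.8805, √(cos²β − cos²φ) = 0.4451.
K_a = 0.9866 × (0.9866 − 0.4451)/(0.9866 + 0.4451) = 0.3732.

0.373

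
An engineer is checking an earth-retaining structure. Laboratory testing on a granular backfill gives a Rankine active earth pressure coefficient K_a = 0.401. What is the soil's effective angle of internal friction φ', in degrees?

25.3°

K_a = tan²(45° − φ/2) ⇒ 45° − φ/2 = arctan(√0.401) = 32.34°.
φ = 2(45° − 32.34°) = 25.31°.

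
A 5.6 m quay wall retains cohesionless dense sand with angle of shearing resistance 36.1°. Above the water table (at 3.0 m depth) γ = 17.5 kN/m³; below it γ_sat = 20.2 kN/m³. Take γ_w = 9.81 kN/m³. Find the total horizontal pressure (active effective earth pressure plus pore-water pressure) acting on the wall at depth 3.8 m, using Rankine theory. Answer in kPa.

K_a = (1 − sin φ)/(1 + sin φ) = 0.2585.
γ' = 20.2 − 9.81 = 10.39 kN/m³.
Effective vertical stress at 3.8 m: σ'_v = 17.5×3.0 + 10.39×0.800 = 60.81 kPa.
σ'_h = K_a σ'_v = 0.2585 × 60.81 = 15.72 kPa; u = γ_w × 0.800 = 7.848 kPa.
Total σ_h = 15.72 + 7.848 = 23.57 kPa.

23.6 kPa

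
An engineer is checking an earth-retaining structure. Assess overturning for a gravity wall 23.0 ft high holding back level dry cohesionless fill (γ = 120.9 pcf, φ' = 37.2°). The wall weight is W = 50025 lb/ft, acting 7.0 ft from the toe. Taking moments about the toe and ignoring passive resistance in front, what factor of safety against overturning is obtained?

5.80

K_a = tan²(45° − 37.2°/2) = 0.2464.
P_a = ½K_aγH² = 0.5×0.2464×120.9×23.0² = 7880 lb/ft, acting at H/3 = 7.667 ft above the base.
Overturning moment M_o = P_a × H/3 = 7880 × 7.667 = 60410.
Resisting moment M_r = W × 7.0 = 50025 × 7.0 = 350200.
FS_overturning = M_r/M_o = 350200/60410 = 5.796.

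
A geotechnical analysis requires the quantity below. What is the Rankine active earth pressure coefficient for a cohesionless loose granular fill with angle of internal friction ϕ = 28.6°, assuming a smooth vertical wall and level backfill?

0.353

K_a = tan²(45° − φ/2) = tan²(30.70°) = 0.3525.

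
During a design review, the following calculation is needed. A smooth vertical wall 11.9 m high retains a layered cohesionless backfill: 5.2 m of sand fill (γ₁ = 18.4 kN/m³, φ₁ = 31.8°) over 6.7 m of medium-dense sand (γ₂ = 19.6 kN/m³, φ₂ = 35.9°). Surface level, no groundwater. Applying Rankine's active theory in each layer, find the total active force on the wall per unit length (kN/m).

359 kN/m

K_a1 = tan²(45°−31.8°/2) = 0.3098; K_a2 = tan²(45°−35.9°/2) = 0.2607.
Layer 1: σ at base = K_a1 γ₁ h₁ = 29.64 kPa; P₁ = ½×29.64×5.2 = 77.07.
Layer 2: σ_v at top = γ₁h₁ = 95.68; σ_h top = K_a2×95.68 = 24.95; σ_h base = K_a2×(95.68+19.6×6.7) = 59.19.
P₂ = ½(24.95+59.19)×6.7 = 281.9. Total P_a = 77.07+281.9 = 358.9 kN/m.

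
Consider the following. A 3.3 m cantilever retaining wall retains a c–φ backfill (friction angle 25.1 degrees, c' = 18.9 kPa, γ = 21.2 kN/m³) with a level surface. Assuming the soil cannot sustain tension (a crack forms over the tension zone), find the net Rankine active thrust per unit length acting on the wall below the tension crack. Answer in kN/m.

1.05 kN/m

K_a = 0.4043; √K_a = 0.6358.
Tension-crack depth z_c = 2c/(γ√K_a) = 2×18.9/(21.2×0.6358) = 2.804 m.
σ_a at base = K_a γ H − 2c√K_a = 0.4043×21.2×3.3 − 2×18.9×0.6358 = 4.250 kPa.
P_a = ½ × 4.250 × (H − z_c) = 0.5×4.250×0.4958 = 1.054 kN/m.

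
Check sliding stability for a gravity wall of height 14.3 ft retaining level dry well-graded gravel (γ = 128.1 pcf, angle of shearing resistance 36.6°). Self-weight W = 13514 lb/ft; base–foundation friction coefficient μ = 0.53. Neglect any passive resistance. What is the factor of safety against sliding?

K_a = tan²(45° − 36.6°/2) = 0.2530.
P_a = ½K_aγH² = 0.5×0.2530×128.1×14.3² = 3313 lb/ft, acting at H/3 = 4.767 ft above the base.
FS_sliding = μW / P_a = 0.53×13514 / 3313 = 2.162.

2.16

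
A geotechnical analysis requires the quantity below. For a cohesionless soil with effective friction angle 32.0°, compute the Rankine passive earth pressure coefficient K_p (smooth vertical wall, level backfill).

K_p = (1 + sin φ)/(1 − sin φ) = tan²(45° + 32.0°/2) = 3.255.

3.25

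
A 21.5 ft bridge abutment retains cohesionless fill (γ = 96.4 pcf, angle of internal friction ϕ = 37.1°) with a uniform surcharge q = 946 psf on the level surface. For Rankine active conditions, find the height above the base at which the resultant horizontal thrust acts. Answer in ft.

K_a = 0.2475.
Triangular part P₁ = ½K_aγH² = 5514 at H/3 = 7.167 ft; rectangular part P₂ = K_a q H = 5034 at H/2 = 10.75 ft.
ȳ = (P₁·7.167 + P₂·10.75)/(P₁+P₂) = 8.877 ft.

8.88 ft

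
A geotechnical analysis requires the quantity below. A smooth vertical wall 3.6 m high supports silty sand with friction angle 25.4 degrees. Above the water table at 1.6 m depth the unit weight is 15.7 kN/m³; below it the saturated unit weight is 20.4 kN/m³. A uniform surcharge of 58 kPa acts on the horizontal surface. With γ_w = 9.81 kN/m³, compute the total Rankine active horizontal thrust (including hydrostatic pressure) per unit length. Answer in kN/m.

140 kN/m

K_a = tan²(45° − φ/2) = 0.3996.
γ' = 20.4 − 9.81 = 10.59 kN/m³. h₂ = H − d_w = 2.0 m.
σ'_h: at surface K_a·q = 23.18; at WT K_a(q+γd_w) = 33.22; at base K_a(q+γd_w+γ'h₂) = 41.68 kPa.
P₁ = ½(23.18+33.22)×1.6 = 45.12; P₂ = ½(33.22+41.68)×2.0 = 74.90; P_w = ½γ_w h₂² = 19.62.
Total = 45.12+74.90+19.62 = 139.6 kN/m.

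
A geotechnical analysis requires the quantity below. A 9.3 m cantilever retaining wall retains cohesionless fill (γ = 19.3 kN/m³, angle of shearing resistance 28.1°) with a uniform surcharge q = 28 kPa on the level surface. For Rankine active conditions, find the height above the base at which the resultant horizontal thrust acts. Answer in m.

3.47 m

K_a = 0.3596.
Triangular part P₁ = ½K_aγH² = 300.1 at H/3 = 3.100 m; rectangular part P₂ = K_a q H = 93.64 at H/2 = 4.650 m.
ȳ = (P₁·3.100 + P₂·4.650)/(P₁+P₂) = 3.469 m.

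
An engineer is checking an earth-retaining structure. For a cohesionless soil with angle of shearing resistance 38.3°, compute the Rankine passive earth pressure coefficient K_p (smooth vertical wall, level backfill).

K_p = (1 + sin φ)/(1 − sin φ) = tan²(45° + 38.3°/2) = 4.260.

4.26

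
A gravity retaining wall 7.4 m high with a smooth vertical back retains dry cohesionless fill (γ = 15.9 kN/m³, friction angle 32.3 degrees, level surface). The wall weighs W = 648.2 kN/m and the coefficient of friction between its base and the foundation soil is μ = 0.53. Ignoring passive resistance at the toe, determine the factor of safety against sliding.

2.60

K_a = tan²(45° − 32.3°/2) = 0.3035.
P_a = ½K_aγH² = 0.5×0.3035×15.9×7.4² = 132.1 kN/m, acting at H/3 = 2.467 m above the base.
FS_sliding = μW / P_a = 0.53×648.2 / 132.1 = 2.600.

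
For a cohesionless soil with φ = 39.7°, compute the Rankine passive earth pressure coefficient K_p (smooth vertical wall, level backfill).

K_p = (1 + sin φ)/(1 − sin φ) = tan²(45° + 39.7°/2) = 4.537.

4.54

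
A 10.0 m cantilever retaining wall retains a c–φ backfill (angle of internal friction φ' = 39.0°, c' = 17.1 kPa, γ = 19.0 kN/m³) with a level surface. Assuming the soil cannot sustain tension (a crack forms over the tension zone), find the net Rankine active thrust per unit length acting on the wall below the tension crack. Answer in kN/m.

83.8 kN/m

K_a = 0.2275; √K_a = 0.4770.
Tension-crack depth z_c = 2c/(γ√K_a) = 2×17.1/(19.0×0.4770) = 3.774 m.
σ_a at base = K_a γ H − 2c√K_a = 0.2275×19.0×10.0 − 2×17.1×0.4770 = 26.91 kPa.
P_a = ½ × 26.91 × (H − z_c) = 0.5×26.91×6.226 = 83.78 kN/m.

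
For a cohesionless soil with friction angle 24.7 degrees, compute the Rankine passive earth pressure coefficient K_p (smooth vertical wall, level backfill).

2.44

K_p = (1 + sin φ)/(1 − sin φ) = tan²(45° + 24.7°/2) = 2.436.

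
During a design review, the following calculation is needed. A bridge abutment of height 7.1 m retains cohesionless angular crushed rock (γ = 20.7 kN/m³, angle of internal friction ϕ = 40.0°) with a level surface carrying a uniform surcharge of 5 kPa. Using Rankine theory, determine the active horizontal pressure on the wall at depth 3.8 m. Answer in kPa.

18.2 kPa

K_a = (1 − sin φ)/(1 + sin φ) = 0.2174.
σ_v = γz + q = 20.7 × 3.8 + 5 = 83.66 kPa.
σ_h = K_a σ_v = 0.2174 × 83.66 = 18.19 kPa.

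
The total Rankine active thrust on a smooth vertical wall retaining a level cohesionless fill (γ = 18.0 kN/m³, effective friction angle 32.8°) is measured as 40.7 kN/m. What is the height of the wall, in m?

K_a = 0.2973. P_a = ½ K_a γ H² ⇒ H = √(2P_a/(K_a γ)).
H = √(2×40.7/(0.2973×18.0)) = 3.900 m.

3.90 m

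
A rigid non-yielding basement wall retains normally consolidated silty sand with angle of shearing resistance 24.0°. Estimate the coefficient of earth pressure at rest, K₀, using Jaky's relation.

0.593

K₀ = 1 − sin φ' = 1 − sin 24.0° = 0.5933.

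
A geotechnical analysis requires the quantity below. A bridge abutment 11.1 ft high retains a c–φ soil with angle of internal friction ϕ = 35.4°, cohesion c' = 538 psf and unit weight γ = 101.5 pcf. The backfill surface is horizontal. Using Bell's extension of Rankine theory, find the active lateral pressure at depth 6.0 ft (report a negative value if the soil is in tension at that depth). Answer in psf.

-393 psf

K_a = (1 − sin φ)/(1 + sin φ) = 0.2664.
σ_a = K_a γ z − 2c√K_a = 0.2664×101.5×6.0 − 2×538×0.5161 = -393.1 psf.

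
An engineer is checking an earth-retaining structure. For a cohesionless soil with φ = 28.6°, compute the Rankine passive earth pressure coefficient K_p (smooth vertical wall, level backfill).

K_p = (1 + sin φ)/(1 − sin φ) = tan²(45° + 28.6°/2) = 2.837.

2.84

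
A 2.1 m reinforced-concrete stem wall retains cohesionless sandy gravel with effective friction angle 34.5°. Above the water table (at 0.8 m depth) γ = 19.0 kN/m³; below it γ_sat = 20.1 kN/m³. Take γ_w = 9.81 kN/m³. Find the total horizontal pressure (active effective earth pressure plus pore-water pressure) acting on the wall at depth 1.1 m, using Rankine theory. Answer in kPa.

8.00 kPa

K_a = (1 − sin φ)/(1 + sin φ) = 0.2768.
γ' = 20.1 − 9.81 = 10.29 kN/m³.
Effective vertical stress at 1.1 m: σ'_v = 19.0×0.8 + 10.29×0.300 = 18.29 kPa.
σ'_h = K_a σ'_v = 0.2768 × 18.29 = 5.062 kPa; u = γ_w × 0.300 = 2.943 kPa.
Total σ_h = 5.062 + 2.943 = 8.005 kPa.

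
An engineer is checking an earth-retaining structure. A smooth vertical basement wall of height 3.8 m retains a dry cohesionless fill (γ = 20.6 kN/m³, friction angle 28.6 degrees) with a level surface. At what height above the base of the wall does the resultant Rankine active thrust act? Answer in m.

1.27 m

K_a = 0.3525.
The pressure distribution is triangular, so the resultant acts at H/3 above the base = 3.8/3 = 1.267 m.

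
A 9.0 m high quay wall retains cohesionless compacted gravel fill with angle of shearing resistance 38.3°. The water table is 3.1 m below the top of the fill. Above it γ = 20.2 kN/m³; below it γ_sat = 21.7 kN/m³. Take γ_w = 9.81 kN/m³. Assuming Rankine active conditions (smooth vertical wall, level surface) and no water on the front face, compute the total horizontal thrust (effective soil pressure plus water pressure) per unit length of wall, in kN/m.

329 kN/m

K_a = tan²(45° − φ/2) = 0.2347.
γ' = 21.7 − 9.81 = 11.89 kN/m³. Depth below WT = 5.9 m.
σ'_h at WT = K_a γ d_w = 14.70 kPa; at base = 14.70 + K_a γ' × 5.9 = 31.17 kPa.
P₁ (0–3.1 m) = ½×14.70×3.1 = 22.78. P₂ (3.1–9.0 m) = ½(14.70+31.17)×5.9 = 135.3.
P_w = ½ γ_w h₂² = 0.5×9.81×5.9² = 170.7. Total = 22.78+135.3+170.7 = 328.8 kN/m.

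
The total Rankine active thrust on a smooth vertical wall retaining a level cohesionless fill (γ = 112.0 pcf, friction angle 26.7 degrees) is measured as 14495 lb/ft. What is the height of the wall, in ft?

K_a = 0.3800. P_a = ½ K_a γ H² ⇒ H = √(2P_a/(K_a γ)).
H = √(2×14495/(0.3800×112.0)) = 26.10 ft.

26.1 ft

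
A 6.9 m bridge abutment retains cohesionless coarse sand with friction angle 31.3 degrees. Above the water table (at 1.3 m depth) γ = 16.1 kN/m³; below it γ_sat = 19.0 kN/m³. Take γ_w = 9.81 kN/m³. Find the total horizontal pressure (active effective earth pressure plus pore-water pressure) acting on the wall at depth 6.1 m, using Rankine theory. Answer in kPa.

K_a = (1 − sin φ)/(1 + sin φ) = 0.3162.
γ' = 19.0 − 9.81 = 9.190 kN/m³.
Effective vertical stress at 6.1 m: σ'_v = 16.1×1.3 + 9.190×4.80 = 65.04 kPa.
σ'_h = K_a σ'_v = 0.3162 × 65.04 = 20.57 kPa; u = γ_w × 4.80 = 47.09 kPa.
Total σ_h = 20.57 + 47.09 = 67.65 kPa.

67.7 kPa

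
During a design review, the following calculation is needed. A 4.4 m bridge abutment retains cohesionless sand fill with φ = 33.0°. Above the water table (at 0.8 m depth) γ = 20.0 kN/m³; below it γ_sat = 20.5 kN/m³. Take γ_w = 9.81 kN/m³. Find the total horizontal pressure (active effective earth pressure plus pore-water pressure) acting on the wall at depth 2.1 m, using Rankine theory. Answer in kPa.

K_a = (1 − sin φ)/(1 + sin φ) = 0.2948.
γ' = 20.5 − 9.81 = 10.69 kN/m³.
Effective vertical stress at 2.1 m: σ'_v = 20.0×0.8 + 10.69×1.30 = 29.90 kPa.
σ'_h = K_a σ'_v = 0.2948 × 29.90 = 8.814 kPa; u = γ_w × 1.30 = 12.75 kPa.
Total σ_h = 8.814 + 12.75 = 21.57 kPa.

21.6 kPa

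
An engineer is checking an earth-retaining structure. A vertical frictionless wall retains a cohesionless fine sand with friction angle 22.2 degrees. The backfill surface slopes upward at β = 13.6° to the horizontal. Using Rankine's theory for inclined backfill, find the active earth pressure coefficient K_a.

K_a = cos β · (cos β − √(cos²β − cos²φ)) / (cos β + √(cos²β − cos²φ)).
cos β = 0.9720, cos φ = 0.9259, √(cos²β − cos²φ) = 0.2958.
K_a = 0.9720 × (0.9720 − 0.2958)/(0.9720 + 0.2958) = 0.5184.

0.518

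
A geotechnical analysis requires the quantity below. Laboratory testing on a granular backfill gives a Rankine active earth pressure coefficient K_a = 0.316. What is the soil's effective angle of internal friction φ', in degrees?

31.3°

K_a = tan²(45° − φ/2) ⇒ 45° − φ/2 = arctan(√0.316) = 29.34°.
φ = 2(45° − 29.34°) = 31.32°.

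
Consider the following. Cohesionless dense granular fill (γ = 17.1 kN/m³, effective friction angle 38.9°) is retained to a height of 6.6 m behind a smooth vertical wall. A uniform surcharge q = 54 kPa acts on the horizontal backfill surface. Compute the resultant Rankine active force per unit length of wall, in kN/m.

K_a = tan²(45° − φ/2) = 0.2285.
Soil triangle: ½ K_a γ H² = 0.5×0.2285×17.1×6.6² = 85.11 kN/m.
Surcharge rectangle: K_a q H = 0.2285×54×6.6 = 81.45 kN/m.
Total = 85.11 + 81.45 = 166.6 kN/m.

167 kN/m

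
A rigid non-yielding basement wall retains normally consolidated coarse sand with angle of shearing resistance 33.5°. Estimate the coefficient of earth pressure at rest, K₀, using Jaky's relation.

K₀ = 1 − sin φ' = 1 − sin 33.5° = 0.4481.

0.448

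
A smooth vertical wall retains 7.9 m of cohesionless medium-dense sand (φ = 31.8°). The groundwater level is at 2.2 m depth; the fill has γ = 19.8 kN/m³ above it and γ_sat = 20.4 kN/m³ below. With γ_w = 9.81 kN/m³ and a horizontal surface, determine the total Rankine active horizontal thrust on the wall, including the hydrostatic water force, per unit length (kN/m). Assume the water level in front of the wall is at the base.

K_a = tan²(45° − φ/2) = 0.3098.
γ' = 20.4 − 9.81 = 10.59 kN/m³. Depth below WT = 5.7 m.
σ'_h at WT = K_a γ d_w = 13.49 kPa; at base = 13.49 + K_a γ' × 5.7 = 32.19 kPa.
P₁ (0–2.2 m) = ½×13.49×2.2 = 14.84. P₂ (2.2–7.9 m) = ½(13.49+32.19)×5.7 = 130.2.
P_w = ½ γ_w h₂² = 0.5×9.81×5.7² = 159.4. Total = 14.84+130.2+159.4 = 304.4 kN/m.

304 kN/m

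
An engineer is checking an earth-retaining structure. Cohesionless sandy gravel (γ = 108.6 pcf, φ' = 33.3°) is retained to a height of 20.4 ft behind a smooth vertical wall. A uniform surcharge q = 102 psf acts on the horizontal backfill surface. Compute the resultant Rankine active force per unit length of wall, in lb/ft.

7180 lb/ft

K_a = tan²(45° − φ/2) = 0.2911.
Soil triangle: ½ K_a γ H² = 0.5×0.2911×108.6×20.4² = 6579 lb/ft.
Surcharge rectangle: K_a q H = 0.2911×102×20.4 = 605.8 lb/ft.
Total = 6579 + 605.8 = 7185 lb/ft.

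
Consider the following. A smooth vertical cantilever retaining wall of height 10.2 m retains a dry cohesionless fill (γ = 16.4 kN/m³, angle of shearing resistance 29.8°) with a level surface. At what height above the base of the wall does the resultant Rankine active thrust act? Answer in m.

3.40 m

K_a = 0.3360.
The pressure distribution is triangular, so the resultant acts at H/3 above the base = 10.2/3 = 3.400 m.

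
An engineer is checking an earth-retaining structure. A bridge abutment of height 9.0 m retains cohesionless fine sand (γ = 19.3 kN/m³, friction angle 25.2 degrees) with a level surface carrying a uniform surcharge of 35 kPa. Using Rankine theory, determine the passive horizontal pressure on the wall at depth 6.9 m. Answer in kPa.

418 kPa

K_p = (1 + sin φ)/(1 − sin φ) = 2.483.
σ_v = γz + q = 19.3 × 6.9 + 35 = 168.2 kPa.
σ_h = K_p σ_v = 2.483 × 168.2 = 417.6 kPa.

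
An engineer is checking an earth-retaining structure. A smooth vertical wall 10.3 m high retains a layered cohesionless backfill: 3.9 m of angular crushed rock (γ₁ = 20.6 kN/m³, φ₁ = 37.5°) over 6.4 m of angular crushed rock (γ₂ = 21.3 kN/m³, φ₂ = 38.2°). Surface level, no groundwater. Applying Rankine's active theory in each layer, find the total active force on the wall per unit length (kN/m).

262 kN/m

K_a1 = tan²(45°−37.5°/2) = 0.2432; K_a2 = tan²(45°−38.2°/2) = 0.2358.
Layer 1: σ at base = K_a1 γ₁ h₁ = 19.54 kPa; P₁ = ½×19.54×3.9 = 38.10.
Layer 2: σ_v at top = γ₁h₁ = 80.34; σ_h top = K_a2×80.34 = 18.94; σ_h base = K_a2×(80.34+21.3×6.4) = 51.08.
P₂ = ½(18.94+51.08)×6.4 = 224.1. Total P_a = 38.10+224.1 = 262.2 kN/m.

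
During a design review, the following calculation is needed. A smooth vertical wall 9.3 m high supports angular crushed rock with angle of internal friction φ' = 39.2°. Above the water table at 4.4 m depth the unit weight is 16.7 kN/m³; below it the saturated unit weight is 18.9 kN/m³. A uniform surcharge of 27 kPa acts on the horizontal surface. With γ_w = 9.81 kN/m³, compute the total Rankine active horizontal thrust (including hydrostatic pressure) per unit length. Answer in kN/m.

K_a = tan²(45° − φ/2) = 0.2255.
γ' = 18.9 − 9.81 = 9.090 kN/m³. h₂ = H − d_w = 4.9 m.
σ'_h: at surface K_a·q = 6.088; at WT K_a(q+γd_w) = 22.66; at base K_a(q+γd_w+γ'h₂) = 32.70 kPa.
P₁ = ½(6.088+22.66)×4.4 = 63.23; P₂ = ½(22.66+32.70)×4.9 = 135.6; P_w = ½γ_w h₂² = 117.8.
Total = 63.23+135.6+117.8 = 316.6 kN/m.

317 kN/m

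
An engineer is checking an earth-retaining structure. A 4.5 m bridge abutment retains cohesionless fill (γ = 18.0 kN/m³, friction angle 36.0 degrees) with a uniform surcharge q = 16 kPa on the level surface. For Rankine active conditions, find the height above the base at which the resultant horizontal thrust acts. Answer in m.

1.71 m

K_a = 0.2596.
Triangular part P₁ = ½K_aγH² = 47.32 at H/3 = 1.500 m; rectangular part P₂ = K_a q H = 18.69 at H/2 = 2.250 m.
ȳ = (P₁·1.500 + P₂·2.250)/(P₁+P₂) = 1.712 m.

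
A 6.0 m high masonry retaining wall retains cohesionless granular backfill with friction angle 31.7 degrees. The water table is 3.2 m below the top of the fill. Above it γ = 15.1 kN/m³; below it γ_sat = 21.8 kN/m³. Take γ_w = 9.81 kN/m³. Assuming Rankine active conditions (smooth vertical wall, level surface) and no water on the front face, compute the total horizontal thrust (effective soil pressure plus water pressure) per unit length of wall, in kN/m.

K_a = tan²(45° − φ/2) = 0.3111.
γ' = 21.8 − 9.81 = 11.99 kN/m³. Depth below WT = 2.8 m.
σ'_h at WT = K_a γ d_w = 15.03 kPa; at base = 15.03 + K_a γ' × 2.8 = 25.47 kPa.
P₁ (0–3.2 m) = ½×15.03×3.2 = 24.05. P₂ (3.2–6.0 m) = ½(15.03+25.47)×2.8 = 56.71.
P_w = ½ γ_w h₂² = 0.5×9.81×2.8² = 38.46. Total = 24.05+56.71+38.46 = 119.2 kN/m.

119 kN/m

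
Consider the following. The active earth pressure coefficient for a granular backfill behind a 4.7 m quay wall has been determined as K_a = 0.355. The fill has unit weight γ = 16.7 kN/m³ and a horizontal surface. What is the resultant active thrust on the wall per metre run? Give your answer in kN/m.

P = ½ K_a γ H² = 0.5 × 0.355 × 16.7 × 4.7² = 65.48 kN/m.

65.5 kN/m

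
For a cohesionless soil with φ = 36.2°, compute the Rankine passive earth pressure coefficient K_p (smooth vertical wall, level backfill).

K_p = (1 + sin φ)/(1 − sin φ) = tan²(45° + 36.2°/2) = 3.885.

3.89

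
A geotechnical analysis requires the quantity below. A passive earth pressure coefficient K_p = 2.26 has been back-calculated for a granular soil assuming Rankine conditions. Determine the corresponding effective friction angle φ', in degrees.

K_p = (1+sin φ)/(1−sin φ) ⇒ sin φ = (K_p − 1)/(K_p + 1) = 0.3865.
φ = arcsin(0.3865) = 22.74°.

22.7°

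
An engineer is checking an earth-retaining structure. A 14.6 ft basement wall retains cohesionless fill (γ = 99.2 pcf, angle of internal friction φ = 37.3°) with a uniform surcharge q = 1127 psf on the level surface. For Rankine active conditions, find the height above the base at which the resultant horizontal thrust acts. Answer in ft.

K_a = 0.2453.
Triangular part P₁ = ½K_aγH² = 2594 at H/3 = 4.867 ft; rectangular part P₂ = K_a q H = 4037 at H/2 = 7.300 ft.
ȳ = (P₁·4.867 + P₂·7.300)/(P₁+P₂) = 6.348 ft.

6.35 ft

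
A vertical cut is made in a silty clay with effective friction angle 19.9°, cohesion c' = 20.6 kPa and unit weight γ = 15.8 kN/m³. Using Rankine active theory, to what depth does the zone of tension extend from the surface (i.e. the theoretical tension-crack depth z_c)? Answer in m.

3.72 m

K_a = tan²(45° − 19.9°/2) = 0.4921; √K_a = 0.7015.
The active pressure is zero where K_a γ z = 2c√K_a, so z_c = 2c/(γ√K_a) = 2×20.6/(15.8×0.7015) = 3.717 m.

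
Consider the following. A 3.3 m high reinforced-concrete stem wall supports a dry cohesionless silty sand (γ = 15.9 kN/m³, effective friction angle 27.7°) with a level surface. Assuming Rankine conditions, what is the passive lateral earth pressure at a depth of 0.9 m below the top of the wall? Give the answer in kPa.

39.2 kPa

K_p = (1 + sin φ)/(1 − sin φ) = 2.737.
σ_h = K_p γ z = 2.737 × 15.9 × 0.9 = 39.17 kPa.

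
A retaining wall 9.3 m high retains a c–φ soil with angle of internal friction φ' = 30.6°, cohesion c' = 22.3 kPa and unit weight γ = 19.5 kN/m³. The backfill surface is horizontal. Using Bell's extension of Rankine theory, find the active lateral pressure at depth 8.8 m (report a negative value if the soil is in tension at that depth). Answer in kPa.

K_a = (1 − sin φ)/(1 + sin φ) = 0.3253.
σ_a = K_a γ z − 2c√K_a = 0.3253×19.5×8.8 − 2×22.3×0.5704 = 30.39 kPa.

30.4 kPa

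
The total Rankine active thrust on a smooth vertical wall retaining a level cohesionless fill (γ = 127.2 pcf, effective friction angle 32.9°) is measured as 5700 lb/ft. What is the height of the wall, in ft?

17.4 ft

K_a = 0.2960. P_a = ½ K_a γ H² ⇒ H = √(2P_a/(K_a γ)).
H = √(2×5700/(0.2960×127.2)) = 17.40 ft.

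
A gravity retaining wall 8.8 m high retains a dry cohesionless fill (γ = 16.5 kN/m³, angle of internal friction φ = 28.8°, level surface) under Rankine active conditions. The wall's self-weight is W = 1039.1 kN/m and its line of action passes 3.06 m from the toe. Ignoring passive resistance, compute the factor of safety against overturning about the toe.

4.85

K_a = tan²(45° − 28.8°/2) = 0.3498.
P_a = ½K_aγH² = 0.5×0.3498×16.5×8.8² = 223.4 kN/m, acting at H/3 = 2.933 m above the base.
Overturning moment M_o = P_a × H/3 = 223.4 × 2.933 = 655.5.
Resisting moment M_r = W × 3.06 = 1039.1 × 3.06 = 3180.
FS_overturning = M_r/M_o = 3180/655.5 = 4.851.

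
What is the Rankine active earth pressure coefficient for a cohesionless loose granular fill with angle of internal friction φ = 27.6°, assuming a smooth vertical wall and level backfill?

K_a = (1 − sin φ)/(1 + sin φ) = (1 − sin 27.6°)/(1 + sin 27.6°) = 0.3668.

0.367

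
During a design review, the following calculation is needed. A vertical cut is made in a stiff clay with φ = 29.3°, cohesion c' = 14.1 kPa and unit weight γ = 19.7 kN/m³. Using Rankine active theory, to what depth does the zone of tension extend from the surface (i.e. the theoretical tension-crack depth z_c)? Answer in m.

K_a = tan²(45° − 29.3°/2) = 0.3428; √K_a = 0.5855.
The active pressure is zero where K_a γ z = 2c√K_a, so z_c = 2c/(γ√K_a) = 2×14.1/(19.7×0.5855) = 2.445 m.

2.44 m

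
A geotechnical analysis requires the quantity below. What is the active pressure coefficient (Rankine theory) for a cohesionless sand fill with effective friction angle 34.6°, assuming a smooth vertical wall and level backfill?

0.276

K_a = tan²(45° − φ/2) = tan²(27.70°) = 0.2756.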